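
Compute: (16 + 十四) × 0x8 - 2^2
Convert 十四 (Chinese numeral) → 1×10 + 4 = 14 (decimal)
Convert 0x8 (hexadecimal) → 8 (decimal)
Convert 2^2 (power) → 4 (decimal)
Expression in decimal: (16 + 14) × 8 - 4
Parentheses first: 16 + 14 = 30
Multiply: 30 × 8 = 240
Subtract: 240 - 4 = 236
236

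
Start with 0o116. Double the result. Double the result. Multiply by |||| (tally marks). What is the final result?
Convert 0o116 (octal) → 1×64 + 1×8 + 6 = 78 (decimal)
Start: 78
78 × 2 = 156
156 × 2 = 312
Convert |||| (tally marks) → 4 (decimal)
312 × 4 = 1248
1248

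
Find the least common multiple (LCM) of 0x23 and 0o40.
Convert 0x23 (hexadecimal) → 2×16 + 3 = 35 (decimal)
Convert 0o40 (octal) → 4×8 = 32 (decimal)
Compute lcm(35, 32) = 1120
1120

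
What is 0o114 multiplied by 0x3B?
Convert 0o114 (octal) → 1×64 + 1×8 + 4 = 76 (decimal)
Convert 0x3B (hexadecimal) → 3×16 + 11 = 59 (decimal)
Compute 76 × 59 = 4484
4484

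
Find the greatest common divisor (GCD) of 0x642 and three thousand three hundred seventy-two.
Convert 0x642 (hexadecimal) → 6×256 + 4×16 + 2 = 1602 (decimal)
Convert three thousand three hundred seventy-two (English words) → 3×1000 + 3×100 + 72 = 3372 (decimal)
Compute gcd(1602, 3372) = 6
6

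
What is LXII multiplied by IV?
Convert LXII (Roman numeral) → 50 + 10 + 1 + 1 = 62 (decimal)
Convert IV (Roman numeral) → 4 (decimal)
Compute 62 × 4 = 248
248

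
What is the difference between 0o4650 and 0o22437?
Convert 0o4650 (octal) → 4×512 + 6×64 + 5×8 = 2472 (decimal)
Convert 0o22437 (octal) → 2×4096 + 2×512 + 4×64 + 3×8 + 7 = 9503 (decimal)
Difference: |2472 - 9503| = 7031
7031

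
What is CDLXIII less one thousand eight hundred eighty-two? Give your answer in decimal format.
Convert CDLXIII (Roman numeral) → 400 + 50 + 10 + 1 + 1 + 1 = 463 (decimal)
Convert one thousand eight hundred eighty-two (English words) → 1×1000 + 8×100 + 82 = 1882 (decimal)
Compute 463 - 1882 = -1419
-1419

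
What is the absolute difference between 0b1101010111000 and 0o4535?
Convert 0b1101010111000 (binary) → 4096 + 2048 + 512 + 128 + 32 + 16 + 8 = 6840 (decimal)
Convert 0o4535 (octal) → 4×512 + 5×64 + 3×8 + 5 = 2397 (decimal)
Compute |6840 - 2397| = 4443
4443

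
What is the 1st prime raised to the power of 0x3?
Convert the 1st prime (prime index) → 2 (decimal)
Convert 0x3 (hexadecimal) → 3 (decimal)
Compute 2 ^ 3 = 8
8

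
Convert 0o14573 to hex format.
Convert 0o14573 (octal) → 1×4096 + 4×512 + 5×64 + 7×8 + 3 = 6523 (decimal)
Convert 6523 (decimal) → 6523 = 1×4096 + 9×256 + 7×16 + 11 → 0x197B (hexadecimal)
0x197B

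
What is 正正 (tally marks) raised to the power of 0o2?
Convert 正正 (tally marks) → 5 + 5 = 10 (decimal)
Convert 0o2 (octal) → 2 (decimal)
Compute 10 ^ 2 = 100
100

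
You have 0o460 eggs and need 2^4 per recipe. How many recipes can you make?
Convert 0o460 (octal) → 4×64 + 6×8 = 304 (decimal)
Convert 2^4 (power) → 16 (decimal)
Compute 304 ÷ 16 = 19
19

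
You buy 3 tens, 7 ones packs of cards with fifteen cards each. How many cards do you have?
Convert fifteen (English words) → 15 (decimal)
Convert 3 tens, 7 ones (place-value notation) → 3×10 + 7 = 37 (decimal)
Compute 15 × 37 = 555
555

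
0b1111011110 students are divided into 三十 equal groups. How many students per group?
Convert 0b1111011110 (binary) → 512 + 256 + 128 + 64 + 16 + 8 + 4 + 2 = 990 (decimal)
Convert 三十 (Chinese numeral) → 3×10 = 30 (decimal)
Compute 990 ÷ 30 = 33
33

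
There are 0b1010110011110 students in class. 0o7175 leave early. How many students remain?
Convert 0b1010110011110 (binary) → 4096 + 1024 + 256 + 128 + 16 + 8 + 4 + 2 = 5534 (decimal)
Convert 0o7175 (octal) → 7×512 + 1×64 + 7×8 + 5 = 3709 (decimal)
Compute 5534 - 3709 = 1825
1825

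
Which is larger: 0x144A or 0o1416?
Convert 0x144A (hexadecimal) → 1×4096 + 4×256 + 4×16 + 10 = 5194 (decimal)
Convert 0o1416 (octal) → 1×512 + 4×64 + 1×8 + 6 = 782 (decimal)
Compare 5194 vs 782: larger = 5194
5194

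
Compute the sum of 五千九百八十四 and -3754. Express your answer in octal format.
Convert 五千九百八十四 (Chinese numeral) → 5×1000 + 9×100 + 8×10 + 4 = 5984 (decimal)
Compute 5984 + -3754 = 2230
Convert 2230 (decimal) → 2230 = 4×512 + 2×64 + 6×8 + 6 → 0o4266 (octal)
0o4266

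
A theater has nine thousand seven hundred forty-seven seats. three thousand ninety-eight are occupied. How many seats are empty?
Convert nine thousand seven hundred forty-seven (English words) → 9×1000 + 7×100 + 47 = 9747 (decimal)
Convert three thousand ninety-eight (English words) → 3×1000 + 98 = 3098 (decimal)
Compute 9747 - 3098 = 6649
6649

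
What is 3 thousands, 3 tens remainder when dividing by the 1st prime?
Convert 3 thousands, 3 tens (place-value notation) → 3×1000 + 3×10 = 3030 (decimal)
Convert the 1st prime (prime index) → 2 (decimal)
Compute 3030 mod 2 = 0
0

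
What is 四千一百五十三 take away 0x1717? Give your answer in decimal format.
Convert 四千一百五十三 (Chinese numeral) → 4×1000 + 1×100 + 5×10 + 3 = 4153 (decimal)
Convert 0x1717 (hexadecimal) → 1×4096 + 7×256 + 1×16 + 7 = 5911 (decimal)
Compute 4153 - 5911 = -1758
-1758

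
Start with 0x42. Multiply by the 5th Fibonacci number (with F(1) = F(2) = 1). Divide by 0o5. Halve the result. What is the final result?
Convert 0x42 (hexadecimal) → 4×16 + 2 = 66 (decimal)
Start: 66
Convert the 5th Fibonacci number (with F(1) = F(2) = 1) (Fibonacci index) → 1, 1, 2, 3, 5 → 5 (decimal)
66 × 5 = 330
Convert 0o5 (octal) → 5 (decimal)
330 ÷ 5 = 66
66 ÷ 2 = 33
33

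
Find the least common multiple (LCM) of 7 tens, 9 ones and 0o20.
Convert 7 tens, 9 ones (place-value notation) → 7×10 + 9 = 79 (decimal)
Convert 0o20 (octal) → 2×8 = 16 (decimal)
Compute lcm(79, 16) = 1264
1264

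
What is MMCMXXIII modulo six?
Convert MMCMXXIII (Roman numeral) → 1000 + 1000 + 900 + 10 + 10 + 1 + 1 + 1 = 2923 (decimal)
Convert six (English words) → 6 (decimal)
Compute 2923 mod 6 = 1
1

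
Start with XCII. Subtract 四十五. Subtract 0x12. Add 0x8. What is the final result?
Convert XCII (Roman numeral) → 90 + 1 + 1 = 92 (decimal)
Start: 92
Convert 四十五 (Chinese numeral) → 4×10 + 5 = 45 (decimal)
92 - 45 = 47
Convert 0x12 (hexadecimal) → 1×16 + 2 = 18 (decimal)
47 - 18 = 29
Convert 0x8 (hexadecimal) → 8 (decimal)
29 + 8 = 37
37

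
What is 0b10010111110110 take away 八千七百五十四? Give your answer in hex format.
Convert 0b10010111110110 (binary) → 8192 + 1024 + 256 + 128 + 64 + 32 + 16 + 4 + 2 = 9718 (decimal)
Convert 八千七百五十四 (Chinese numeral) → 8×1000 + 7×100 + 5×10 + 4 = 8754 (decimal)
Compute 9718 - 8754 = 964
Convert 964 (decimal) → 964 = 3×256 + 12×16 + 4 → 0x3C4 (hexadecimal)
0x3C4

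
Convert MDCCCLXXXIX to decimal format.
Convert MDCCCLXXXIX (Roman numeral) → 1000 + 500 + 100 + 100 + 100 + 50 + 10 + 10 + 10 + 9 = 1889 (decimal)
1889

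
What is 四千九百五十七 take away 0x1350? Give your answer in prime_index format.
Convert 四千九百五十七 (Chinese numeral) → 4×1000 + 9×100 + 5×10 + 7 = 4957 (decimal)
Convert 0x1350 (hexadecimal) → 1×4096 + 3×256 + 5×16 = 4944 (decimal)
Compute 4957 - 4944 = 13
Convert 13 (decimal) → the 6th prime (prime index)
the 6th prime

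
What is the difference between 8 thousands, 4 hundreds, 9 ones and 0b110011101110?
Convert 8 thousands, 4 hundreds, 9 ones (place-value notation) → 8×1000 + 4×100 + 9 = 8409 (decimal)
Convert 0b110011101110 (binary) → 2048 + 1024 + 128 + 64 + 32 + 8 + 4 + 2 = 3310 (decimal)
Difference: |8409 - 3310| = 5099
5099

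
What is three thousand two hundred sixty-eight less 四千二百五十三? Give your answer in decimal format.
Convert three thousand two hundred sixty-eight (English words) → 3×1000 + 2×100 + 68 = 3268 (decimal)
Convert 四千二百五十三 (Chinese numeral) → 4×1000 + 2×100 + 5×10 + 3 = 4253 (decimal)
Compute 3268 - 4253 = -985
-985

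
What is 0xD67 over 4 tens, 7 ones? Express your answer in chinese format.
Convert 0xD67 (hexadecimal) → 13×256 + 6×16 + 7 = 3431 (decimal)
Convert 4 tens, 7 ones (place-value notation) → 4×10 + 7 = 47 (decimal)
Compute 3431 ÷ 47 = 73
Convert 73 (decimal) → 73 = 7×10 + 3 → 七十三 (Chinese numeral)
七十三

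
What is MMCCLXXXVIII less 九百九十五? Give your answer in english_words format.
Convert MMCCLXXXVIII (Roman numeral) → 1000 + 1000 + 100 + 100 + 50 + 10 + 10 + 10 + 5 + 1 + 1 + 1 = 2288 (decimal)
Convert 九百九十五 (Chinese numeral) → 9×100 + 9×10 + 5 = 995 (decimal)
Compute 2288 - 995 = 1293
Convert 1293 (decimal) → 1293 = 1×1000 + 2×100 + 93 → one thousand two hundred ninety-three (English words)
one thousand two hundred ninety-three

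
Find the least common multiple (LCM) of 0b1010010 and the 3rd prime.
Convert 0b1010010 (binary) → 64 + 16 + 2 = 82 (decimal)
Convert the 3rd prime (prime index) → 5 (decimal)
Compute lcm(82, 5) = 410
410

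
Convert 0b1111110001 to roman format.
Convert 0b1111110001 (binary) → 512 + 256 + 128 + 64 + 32 + 16 + 1 = 1009 (decimal)
Convert 1009 (decimal) → 1009 = 1000 + 9 → MIX (Roman numeral)
MIX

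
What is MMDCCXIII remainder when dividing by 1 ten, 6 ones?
Convert MMDCCXIII (Roman numeral) → 1000 + 1000 + 500 + 100 + 100 + 10 + 1 + 1 + 1 = 2713 (decimal)
Convert 1 ten, 6 ones (place-value notation) → 1×10 + 6 = 16 (decimal)
Compute 2713 mod 16 = 9
9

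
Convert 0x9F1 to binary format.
Convert 0x9F1 (hexadecimal) → 9×256 + 15×16 + 1 = 2545 (decimal)
Convert 2545 (decimal) → 2545 = 2048 + 256 + 128 + 64 + 32 + 16 + 1 → 0b100111110001 (binary)
0b100111110001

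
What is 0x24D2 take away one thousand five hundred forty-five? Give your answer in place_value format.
Convert 0x24D2 (hexadecimal) → 2×4096 + 4×256 + 13×16 + 2 = 9426 (decimal)
Convert one thousand five hundred forty-five (English words) → 1×1000 + 5×100 + 45 = 1545 (decimal)
Compute 9426 - 1545 = 7881
Convert 7881 (decimal) → 7881 = 7×1000 + 8×100 + 8×10 + 1 → 7 thousands, 8 hundreds, 8 tens, 1 one (place-value notation)
7 thousands, 8 hundreds, 8 tens, 1 one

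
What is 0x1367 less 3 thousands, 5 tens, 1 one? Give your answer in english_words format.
Convert 0x1367 (hexadecimal) → 1×4096 + 3×256 + 6×16 + 7 = 4967 (decimal)
Convert 3 thousands, 5 tens, 1 one (place-value notation) → 3×1000 + 5×10 + 1 = 3051 (decimal)
Compute 4967 - 3051 = 1916
Convert 1916 (decimal) → 1916 = 1×1000 + 9×100 + 16 → one thousand nine hundred sixteen (English words)
one thousand nine hundred sixteen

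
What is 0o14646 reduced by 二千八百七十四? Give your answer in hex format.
Convert 0o14646 (octal) → 1×4096 + 4×512 + 6×64 + 4×8 + 6 = 6566 (decimal)
Convert 二千八百七十四 (Chinese numeral) → 2×1000 + 8×100 + 7×10 + 4 = 2874 (decimal)
Compute 6566 - 2874 = 3692
Convert 3692 (decimal) → 3692 = 14×256 + 6×16 + 12 → 0xE6C (hexadecimal)
0xE6C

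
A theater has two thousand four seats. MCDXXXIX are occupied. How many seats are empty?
Convert two thousand four (English words) → 2×1000 + 4 = 2004 (decimal)
Convert MCDXXXIX (Roman numeral) → 1000 + 400 + 10 + 10 + 10 + 9 = 1439 (decimal)
Compute 2004 - 1439 = 565
565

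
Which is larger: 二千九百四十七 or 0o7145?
Convert 二千九百四十七 (Chinese numeral) → 2×1000 + 9×100 + 4×10 + 7 = 2947 (decimal)
Convert 0o7145 (octal) → 7×512 + 1×64 + 4×8 + 5 = 3685 (decimal)
Compare 2947 vs 3685: larger = 3685
3685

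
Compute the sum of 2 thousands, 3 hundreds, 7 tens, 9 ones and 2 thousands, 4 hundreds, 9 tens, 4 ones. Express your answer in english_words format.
Convert 2 thousands, 3 hundreds, 7 tens, 9 ones (place-value notation) → 2×1000 + 3×100 + 7×10 + 9 = 2379 (decimal)
Convert 2 thousands, 4 hundreds, 9 tens, 4 ones (place-value notation) → 2×1000 + 4×100 + 9×10 + 4 = 2494 (decimal)
Compute 2379 + 2494 = 4873
Convert 4873 (decimal) → 4873 = 4×1000 + 8×100 + 73 → four thousand eight hundred seventy-three (English words)
four thousand eight hundred seventy-three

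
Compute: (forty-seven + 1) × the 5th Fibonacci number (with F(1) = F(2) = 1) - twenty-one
Convert forty-seven (English words) → 47 (decimal)
Convert the 5th Fibonacci number (with F(1) = F(2) = 1) (Fibonacci index) → 1, 1, 2, 3, 5 → 5 (decimal)
Convert twenty-one (English words) → 21 (decimal)
Expression in decimal: (47 + 1) × 5 - 21
Parentheses first: 47 + 1 = 48
Multiply: 48 × 5 = 240
Subtract: 240 - 21 = 219
219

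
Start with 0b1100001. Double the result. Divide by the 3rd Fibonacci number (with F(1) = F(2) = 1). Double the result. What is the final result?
Convert 0b1100001 (binary) → 64 + 32 + 1 = 97 (decimal)
Start: 97
97 × 2 = 194
Convert the 3rd Fibonacci number (with F(1) = F(2) = 1) (Fibonacci index) → 1, 1, 2 → 2 (decimal)
194 ÷ 2 = 97
97 × 2 = 194
194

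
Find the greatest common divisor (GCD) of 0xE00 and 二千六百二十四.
Convert 0xE00 (hexadecimal) → 14×256 = 3584 (decimal)
Convert 二千六百二十四 (Chinese numeral) → 2×1000 + 6×100 + 2×10 + 4 = 2624 (decimal)
Compute gcd(3584, 2624) = 64
64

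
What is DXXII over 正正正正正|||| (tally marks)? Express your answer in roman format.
Convert DXXII (Roman numeral) → 500 + 10 + 10 + 1 + 1 = 522 (decimal)
Convert 正正正正正|||| (tally marks) → 5 + 5 + 5 + 5 + 5 + 4 = 29 (decimal)
Compute 522 ÷ 29 = 18
Convert 18 (decimal) → 18 = 10 + 5 + 1 + 1 + 1 → XVIII (Roman numeral)
XVIII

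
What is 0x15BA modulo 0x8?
Convert 0x15BA (hexadecimal) → 1×4096 + 5×256 + 11×16 + 10 = 5562 (decimal)
Convert 0x8 (hexadecimal) → 8 (decimal)
Compute 5562 mod 8 = 2
2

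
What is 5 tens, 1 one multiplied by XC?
Convert 5 tens, 1 one (place-value notation) → 5×10 + 1 = 51 (decimal)
Convert XC (Roman numeral) → 90 (decimal)
Compute 51 × 90 = 4590
4590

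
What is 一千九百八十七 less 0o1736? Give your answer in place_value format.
Convert 一千九百八十七 (Chinese numeral) → 1×1000 + 9×100 + 8×10 + 7 = 1987 (decimal)
Convert 0o1736 (octal) → 1×512 + 7×64 + 3×8 + 6 = 990 (decimal)
Compute 1987 - 990 = 997
Convert 997 (decimal) → 997 = 9×100 + 9×10 + 7 → 9 hundreds, 9 tens, 7 ones (place-value notation)
9 hundreds, 9 tens, 7 ones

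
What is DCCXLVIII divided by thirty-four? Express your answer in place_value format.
Convert DCCXLVIII (Roman numeral) → 500 + 100 + 100 + 40 + 5 + 1 + 1 + 1 = 748 (decimal)
Convert thirty-four (English words) → 34 (decimal)
Compute 748 ÷ 34 = 22
Convert 22 (decimal) → 22 = 2×10 + 2 → 2 tens, 2 ones (place-value notation)
2 tens, 2 ones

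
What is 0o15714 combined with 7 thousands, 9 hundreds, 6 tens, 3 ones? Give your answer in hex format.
Convert 0o15714 (octal) → 1×4096 + 5×512 + 7×64 + 1×8 + 4 = 7116 (decimal)
Convert 7 thousands, 9 hundreds, 6 tens, 3 ones (place-value notation) → 7×1000 + 9×100 + 6×10 + 3 = 7963 (decimal)
Compute 7116 + 7963 = 15079
Convert 15079 (decimal) → 15079 = 3×4096 + 10×256 + 14×16 + 7 → 0x3AE7 (hexadecimal)
0x3AE7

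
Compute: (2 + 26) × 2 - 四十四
Convert 四十四 (Chinese numeral) → 4×10 + 4 = 44 (decimal)
Expression in decimal: (2 + 26) × 2 - 44
Parentheses first: 2 + 26 = 28
Multiply: 28 × 2 = 56
Subtract: 56 - 44 = 12
12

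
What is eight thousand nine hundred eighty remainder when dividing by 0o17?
Convert eight thousand nine hundred eighty (English words) → 8×1000 + 9×100 + 80 = 8980 (decimal)
Convert 0o17 (octal) → 1×8 + 7 = 15 (decimal)
Compute 8980 mod 15 = 10
10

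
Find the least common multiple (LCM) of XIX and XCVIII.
Convert XIX (Roman numeral) → 10 + 9 = 19 (decimal)
Convert XCVIII (Roman numeral) → 90 + 5 + 1 + 1 + 1 = 98 (decimal)
Compute lcm(19, 98) = 1862
1862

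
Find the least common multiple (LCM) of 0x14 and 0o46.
Convert 0x14 (hexadecimal) → 1×16 + 4 = 20 (decimal)
Convert 0o46 (octal) → 4×8 + 6 = 38 (decimal)
Compute lcm(20, 38) = 380
380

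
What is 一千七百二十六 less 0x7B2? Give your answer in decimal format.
Convert 一千七百二十六 (Chinese numeral) → 1×1000 + 7×100 + 2×10 + 6 = 1726 (decimal)
Convert 0x7B2 (hexadecimal) → 7×256 + 11×16 + 2 = 1970 (decimal)
Compute 1726 - 1970 = -244
-244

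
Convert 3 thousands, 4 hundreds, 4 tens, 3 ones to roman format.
Convert 3 thousands, 4 hundreds, 4 tens, 3 ones (place-value notation) → 3×1000 + 4×100 + 4×10 + 3 = 3443 (decimal)
Convert 3443 (decimal) → 3443 = 1000 + 1000 + 1000 + 400 + 40 + 1 + 1 + 1 → MMMCDXLIII (Roman numeral)
MMMCDXLIII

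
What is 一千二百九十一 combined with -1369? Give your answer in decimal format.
Convert 一千二百九十一 (Chinese numeral) → 1×1000 + 2×100 + 9×10 + 1 = 1291 (decimal)
Compute 1291 + -1369 = -78
-78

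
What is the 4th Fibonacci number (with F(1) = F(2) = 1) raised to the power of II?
Convert the 4th Fibonacci number (with F(1) = F(2) = 1) (Fibonacci index) → 1, 1, 2, 3 → 3 (decimal)
Convert II (Roman numeral) → 1 + 1 = 2 (decimal)
Compute 3 ^ 2 = 9
9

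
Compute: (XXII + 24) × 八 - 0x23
Convert XXII (Roman numeral) → 10 + 10 + 1 + 1 = 22 (decimal)
Convert 八 (Chinese numeral) → 8 (decimal)
Convert 0x23 (hexadecimal) → 2×16 + 3 = 35 (decimal)
Expression in decimal: (22 + 24) × 8 - 35
Parentheses first: 22 + 24 = 46
Multiply: 46 × 8 = 368
Subtract: 368 - 35 = 333
333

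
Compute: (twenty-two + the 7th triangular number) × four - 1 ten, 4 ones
Convert twenty-two (English words) → 22 (decimal)
Convert the 7th triangular number (triangular index) → 7×8/2 = 28 (decimal)
Convert four (English words) → 4 (decimal)
Convert 1 ten, 4 ones (place-value notation) → 1×10 + 4 = 14 (decimal)
Expression in decimal: (22 + 28) × 4 - 14
Parentheses first: 22 + 28 = 50
Multiply: 50 × 4 = 200
Subtract: 200 - 14 = 186
186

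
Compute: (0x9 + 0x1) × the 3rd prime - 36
Convert 0x9 (hexadecimal) → 9 (decimal)
Convert 0x1 (hexadecimal) → 1 (decimal)
Convert the 3rd prime (prime index) → 5 (decimal)
Expression in decimal: (9 + 1) × 5 - 36
Parentheses first: 9 + 1 = 10
Multiply: 10 × 5 = 50
Subtract: 50 - 36 = 14
14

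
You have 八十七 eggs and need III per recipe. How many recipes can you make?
Convert 八十七 (Chinese numeral) → 8×10 + 7 = 87 (decimal)
Convert III (Roman numeral) → 1 + 1 + 1 = 3 (decimal)
Compute 87 ÷ 3 = 29
29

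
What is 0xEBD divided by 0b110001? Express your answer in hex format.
Convert 0xEBD (hexadecimal) → 14×256 + 11×16 + 13 = 3773 (decimal)
Convert 0b110001 (binary) → 32 + 16 + 1 = 49 (decimal)
Compute 3773 ÷ 49 = 77
Convert 77 (decimal) → 77 = 4×16 + 13 → 0x4D (hexadecimal)
0x4D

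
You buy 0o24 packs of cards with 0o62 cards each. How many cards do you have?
Convert 0o62 (octal) → 6×8 + 2 = 50 (decimal)
Convert 0o24 (octal) → 2×8 + 4 = 20 (decimal)
Compute 50 × 20 = 1000
1000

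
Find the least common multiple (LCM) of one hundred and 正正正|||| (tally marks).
Convert one hundred (English words) → 1×100 = 100 (decimal)
Convert 正正正|||| (tally marks) → 5 + 5 + 5 + 4 = 19 (decimal)
Compute lcm(100, 19) = 1900
1900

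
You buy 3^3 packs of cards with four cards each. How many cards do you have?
Convert four (English words) → 4 (decimal)
Convert 3^3 (power) → 27 (decimal)
Compute 4 × 27 = 108
108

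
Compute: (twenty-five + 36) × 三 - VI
Convert twenty-five (English words) → 25 (decimal)
Convert 三 (Chinese numeral) → 3 (decimal)
Convert VI (Roman numeral) → 5 + 1 = 6 (decimal)
Expression in decimal: (25 + 36) × 3 - 6
Parentheses first: 25 + 36 = 61
Multiply: 61 × 3 = 183
Subtract: 183 - 6 = 177
177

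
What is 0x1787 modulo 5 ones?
Convert 0x1787 (hexadecimal) → 1×4096 + 7×256 + 8×16 + 7 = 6023 (decimal)
Convert 5 ones (place-value notation) → 5 (decimal)
Compute 6023 mod 5 = 3
3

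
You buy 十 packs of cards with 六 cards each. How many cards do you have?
Convert 六 (Chinese numeral) → 6 (decimal)
Convert 十 (Chinese numeral) → 1×10 = 10 (decimal)
Compute 6 × 10 = 60
60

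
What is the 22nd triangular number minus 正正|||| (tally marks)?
The 22nd triangular number = 22×23/2 = 253
Convert 正正|||| (tally marks) → 5 + 5 + 4 = 14 (decimal)
Compute 253 - 14 = 239
239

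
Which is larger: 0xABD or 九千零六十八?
Convert 0xABD (hexadecimal) → 10×256 + 11×16 + 13 = 2749 (decimal)
Convert 九千零六十八 (Chinese numeral) → 9×1000 + 6×10 + 8 = 9068 (decimal)
Compare 2749 vs 9068: larger = 9068
9068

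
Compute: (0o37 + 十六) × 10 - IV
Convert 0o37 (octal) → 3×8 + 7 = 31 (decimal)
Convert 十六 (Chinese numeral) → 1×10 + 6 = 16 (decimal)
Convert IV (Roman numeral) → 4 (decimal)
Expression in decimal: (31 + 16) × 10 - 4
Parentheses first: 31 + 16 = 47
Multiply: 47 × 10 = 470
Subtract: 470 - 4 = 466
466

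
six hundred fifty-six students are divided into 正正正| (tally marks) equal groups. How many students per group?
Convert six hundred fifty-six (English words) → 6×100 + 56 = 656 (decimal)
Convert 正正正| (tally marks) → 5 + 5 + 5 + 1 = 16 (decimal)
Compute 656 ÷ 16 = 41
41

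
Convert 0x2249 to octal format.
Convert 0x2249 (hexadecimal) → 2×4096 + 2×256 + 4×16 + 9 = 8777 (decimal)
Convert 8777 (decimal) → 8777 = 2×4096 + 1×512 + 1×64 + 1×8 + 1 → 0o21111 (octal)
0o21111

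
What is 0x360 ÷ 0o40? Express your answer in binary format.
Convert 0x360 (hexadecimal) → 3×256 + 6×16 = 864 (decimal)
Convert 0o40 (octal) → 4×8 = 32 (decimal)
Compute 864 ÷ 32 = 27
Convert 27 (decimal) → 27 = 16 + 8 + 2 + 1 → 0b11011 (binary)
0b11011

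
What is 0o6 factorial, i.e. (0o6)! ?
Convert 0o6 (octal) → 6 (decimal)
Compute 6! = 720
720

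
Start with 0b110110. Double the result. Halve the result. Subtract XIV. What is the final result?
Convert 0b110110 (binary) → 32 + 16 + 4 + 2 = 54 (decimal)
Start: 54
54 × 2 = 108
108 ÷ 2 = 54
Convert XIV (Roman numeral) → 10 + 4 = 14 (decimal)
54 - 14 = 40
40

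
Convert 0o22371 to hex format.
Convert 0o22371 (octal) → 2×4096 + 2×512 + 3×64 + 7×8 + 1 = 9465 (decimal)
Convert 9465 (decimal) → 9465 = 2×4096 + 4×256 + 15×16 + 9 → 0x24F9 (hexadecimal)
0x24F9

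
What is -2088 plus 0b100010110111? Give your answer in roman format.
Convert 0b100010110111 (binary) → 2048 + 128 + 32 + 16 + 4 + 2 + 1 = 2231 (decimal)
Compute -2088 + 2231 = 143
Convert 143 (decimal) → 143 = 100 + 40 + 1 + 1 + 1 → CXLIII (Roman numeral)
CXLIII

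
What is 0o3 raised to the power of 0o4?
Convert 0o3 (octal) → 3 (decimal)
Convert 0o4 (octal) → 4 (decimal)
Compute 3 ^ 4 = 81
81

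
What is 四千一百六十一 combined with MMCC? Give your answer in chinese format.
Convert 四千一百六十一 (Chinese numeral) → 4×1000 + 1×100 + 6×10 + 1 = 4161 (decimal)
Convert MMCC (Roman numeral) → 1000 + 1000 + 100 + 100 = 2200 (decimal)
Compute 4161 + 2200 = 6361
Convert 6361 (decimal) → 6361 = 6×1000 + 3×100 + 6×10 + 1 → 六千三百六十一 (Chinese numeral)
六千三百六十一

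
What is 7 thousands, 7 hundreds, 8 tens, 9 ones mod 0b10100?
Convert 7 thousands, 7 hundreds, 8 tens, 9 ones (place-value notation) → 7×1000 + 7×100 + 8×10 + 9 = 7789 (decimal)
Convert 0b10100 (binary) → 16 + 4 = 20 (decimal)
Compute 7789 mod 20 = 9
9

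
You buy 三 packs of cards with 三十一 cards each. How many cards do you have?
Convert 三十一 (Chinese numeral) → 3×10 + 1 = 31 (decimal)
Convert 三 (Chinese numeral) → 3 (decimal)
Compute 31 × 3 = 93
93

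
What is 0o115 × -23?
Convert 0o115 (octal) → 1×64 + 1×8 + 5 = 77 (decimal)
Compute 77 × -23 = -1771
-1771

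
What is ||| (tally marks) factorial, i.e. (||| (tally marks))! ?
Convert ||| (tally marks) → 3 (decimal)
Compute 3! = 6
6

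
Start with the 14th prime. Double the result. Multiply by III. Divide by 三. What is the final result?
Convert the 14th prime (prime index) → 43 (decimal)
Start: 43
43 × 2 = 86
Convert III (Roman numeral) → 1 + 1 + 1 = 3 (decimal)
86 × 3 = 258
Convert 三 (Chinese numeral) → 3 (decimal)
258 ÷ 3 = 86
86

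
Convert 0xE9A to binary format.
Convert 0xE9A (hexadecimal) → 14×256 + 9×16 + 10 = 3738 (decimal)
Convert 3738 (decimal) → 3738 = 2048 + 1024 + 512 + 128 + 16 + 8 + 2 → 0b111010011010 (binary)
0b111010011010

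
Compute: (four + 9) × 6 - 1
Convert four (English words) → 4 (decimal)
Expression in decimal: (4 + 9) × 6 - 1
Parentheses first: 4 + 9 = 13
Multiply: 13 × 6 = 78
Subtract: 78 - 1 = 77
77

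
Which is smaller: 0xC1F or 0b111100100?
Convert 0xC1F (hexadecimal) → 12×256 + 1×16 + 15 = 3103 (decimal)
Convert 0b111100100 (binary) → 256 + 128 + 64 + 32 + 4 = 484 (decimal)
Compare 3103 vs 484: smaller = 484
484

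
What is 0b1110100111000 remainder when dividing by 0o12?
Convert 0b1110100111000 (binary) → 4096 + 2048 + 1024 + 256 + 32 + 16 + 8 = 7480 (decimal)
Convert 0o12 (octal) → 1×8 + 2 = 10 (decimal)
Compute 7480 mod 10 = 0
0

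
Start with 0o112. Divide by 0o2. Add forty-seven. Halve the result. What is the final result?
Convert 0o112 (octal) → 1×64 + 1×8 + 2 = 74 (decimal)
Start: 74
Convert 0o2 (octal) → 2 (decimal)
74 ÷ 2 = 37
Convert forty-seven (English words) → 47 (decimal)
37 + 47 = 84
84 ÷ 2 = 42
42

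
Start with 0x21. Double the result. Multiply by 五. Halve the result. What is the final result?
Convert 0x21 (hexadecimal) → 2×16 + 1 = 33 (decimal)
Start: 33
33 × 2 = 66
Convert 五 (Chinese numeral) → 5 (decimal)
66 × 5 = 330
330 ÷ 2 = 165
165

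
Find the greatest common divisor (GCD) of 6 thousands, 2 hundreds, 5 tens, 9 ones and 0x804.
Convert 6 thousands, 2 hundreds, 5 tens, 9 ones (place-value notation) → 6×1000 + 2×100 + 5×10 + 9 = 6259 (decimal)
Convert 0x804 (hexadecimal) → 8×256 + 4 = 2052 (decimal)
Compute gcd(6259, 2052) = 1
1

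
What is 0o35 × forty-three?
Convert 0o35 (octal) → 3×8 + 5 = 29 (decimal)
Convert forty-three (English words) → 43 (decimal)
Compute 29 × 43 = 1247
1247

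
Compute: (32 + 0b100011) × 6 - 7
Convert 0b100011 (binary) → 32 + 2 + 1 = 35 (decimal)
Expression in decimal: (32 + 35) × 6 - 7
Parentheses first: 32 + 35 = 67
Multiply: 67 × 6 = 402
Subtract: 402 - 7 = 395
395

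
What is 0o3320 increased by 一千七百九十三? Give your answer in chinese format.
Convert 0o3320 (octal) → 3×512 + 3×64 + 2×8 = 1744 (decimal)
Convert 一千七百九十三 (Chinese numeral) → 1×1000 + 7×100 + 9×10 + 3 = 1793 (decimal)
Compute 1744 + 1793 = 3537
Convert 3537 (decimal) → 3537 = 3×1000 + 5×100 + 3×10 + 7 → 三千五百三十七 (Chinese numeral)
三千五百三十七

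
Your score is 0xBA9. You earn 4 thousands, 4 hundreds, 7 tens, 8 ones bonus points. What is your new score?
Convert 0xBA9 (hexadecimal) → 11×256 + 10×16 + 9 = 2985 (decimal)
Convert 4 thousands, 4 hundreds, 7 tens, 8 ones (place-value notation) → 4×1000 + 4×100 + 7×10 + 8 = 4478 (decimal)
Compute 2985 + 4478 = 7463
7463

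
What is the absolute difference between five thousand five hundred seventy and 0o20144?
Convert five thousand five hundred seventy (English words) → 5×1000 + 5×100 + 70 = 5570 (decimal)
Convert 0o20144 (octal) → 2×4096 + 1×64 + 4×8 + 4 = 8292 (decimal)
Compute |5570 - 8292| = 2722
2722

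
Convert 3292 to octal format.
Convert 3292 (decimal) → 3292 = 6×512 + 3×64 + 3×8 + 4 → 0o6334 (octal)
0o6334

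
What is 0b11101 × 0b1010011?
Convert 0b11101 (binary) → 16 + 8 + 4 + 1 = 29 (decimal)
Convert 0b1010011 (binary) → 64 + 16 + 2 + 1 = 83 (decimal)
Compute 29 × 83 = 2407
2407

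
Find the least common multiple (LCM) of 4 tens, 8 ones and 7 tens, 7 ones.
Convert 4 tens, 8 ones (place-value notation) → 4×10 + 8 = 48 (decimal)
Convert 7 tens, 7 ones (place-value notation) → 7×10 + 7 = 77 (decimal)
Compute lcm(48, 77) = 3696
3696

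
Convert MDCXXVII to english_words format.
Convert MDCXXVII (Roman numeral) → 1000 + 500 + 100 + 10 + 10 + 5 + 1 + 1 = 1627 (decimal)
Convert 1627 (decimal) → 1627 = 1×1000 + 6×100 + 27 → one thousand six hundred twenty-seven (English words)
one thousand six hundred twenty-seven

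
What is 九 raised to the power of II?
Convert 九 (Chinese numeral) → 9 (decimal)
Convert II (Roman numeral) → 1 + 1 = 2 (decimal)
Compute 9 ^ 2 = 81
81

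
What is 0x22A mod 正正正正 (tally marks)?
Convert 0x22A (hexadecimal) → 2×256 + 2×16 + 10 = 554 (decimal)
Convert 正正正正 (tally marks) → 5 + 5 + 5 + 5 = 20 (decimal)
Compute 554 mod 20 = 14
14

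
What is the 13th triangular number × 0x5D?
Convert the 13th triangular number (triangular index) → 13×14/2 = 91 (decimal)
Convert 0x5D (hexadecimal) → 5×16 + 13 = 93 (decimal)
Compute 91 × 93 = 8463
8463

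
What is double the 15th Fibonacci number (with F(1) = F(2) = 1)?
The 15th Fibonacci number (with F(1) = F(2) = 1): 1, 1, 2, 3, 5, 8, 13, 21, 34, 55, 89, 144, 233, 377, 610 → 610
Compute 610 × 2 = 1220
1220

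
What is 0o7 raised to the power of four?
Convert 0o7 (octal) → 7 (decimal)
Convert four (English words) → 4 (decimal)
Compute 7 ^ 4 = 2401
2401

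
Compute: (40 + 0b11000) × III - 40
Convert 0b11000 (binary) → 16 + 8 = 24 (decimal)
Convert III (Roman numeral) → 1 + 1 + 1 = 3 (decimal)
Expression in decimal: (40 + 24) × 3 - 40
Parentheses first: 40 + 24 = 64
Multiply: 64 × 3 = 192
Subtract: 192 - 40 = 152
152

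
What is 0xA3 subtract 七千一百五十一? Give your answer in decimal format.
Convert 0xA3 (hexadecimal) → 10×16 + 3 = 163 (decimal)
Convert 七千一百五十一 (Chinese numeral) → 7×1000 + 1×100 + 5×10 + 1 = 7151 (decimal)
Compute 163 - 7151 = -6988
-6988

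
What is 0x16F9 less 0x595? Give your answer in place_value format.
Convert 0x16F9 (hexadecimal) → 1×4096 + 6×256 + 15×16 + 9 = 5881 (decimal)
Convert 0x595 (hexadecimal) → 5×256 + 9×16 + 5 = 1429 (decimal)
Compute 5881 - 1429 = 4452
Convert 4452 (decimal) → 4452 = 4×1000 + 4×100 + 5×10 + 2 → 4 thousands, 4 hundreds, 5 tens, 2 ones (place-value notation)
4 thousands, 4 hundreds, 5 tens, 2 ones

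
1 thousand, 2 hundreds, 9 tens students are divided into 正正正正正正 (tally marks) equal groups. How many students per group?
Convert 1 thousand, 2 hundreds, 9 tens (place-value notation) → 1×1000 + 2×100 + 9×10 = 1290 (decimal)
Convert 正正正正正正 (tally marks) → 5 + 5 + 5 + 5 + 5 + 5 = 30 (decimal)
Compute 1290 ÷ 30 = 43
43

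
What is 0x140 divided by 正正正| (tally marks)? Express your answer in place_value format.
Convert 0x140 (hexadecimal) → 1×256 + 4×16 = 320 (decimal)
Convert 正正正| (tally marks) → 5 + 5 + 5 + 1 = 16 (decimal)
Compute 320 ÷ 16 = 20
Convert 20 (decimal) → 20 = 2×10 → 2 tens (place-value notation)
2 tens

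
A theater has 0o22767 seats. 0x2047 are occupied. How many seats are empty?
Convert 0o22767 (octal) → 2×4096 + 2×512 + 7×64 + 6×8 + 7 = 9719 (decimal)
Convert 0x2047 (hexadecimal) → 2×4096 + 4×16 + 7 = 8263 (decimal)
Compute 9719 - 8263 = 1456
1456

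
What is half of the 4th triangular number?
The 4th triangular number = 4×5/2 = 10
Compute 10 ÷ 2 = 5
5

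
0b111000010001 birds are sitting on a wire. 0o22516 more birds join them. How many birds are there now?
Convert 0b111000010001 (binary) → 2048 + 1024 + 512 + 16 + 1 = 3601 (decimal)
Convert 0o22516 (octal) → 2×4096 + 2×512 + 5×64 + 1×8 + 6 = 9550 (decimal)
Compute 3601 + 9550 = 13151
13151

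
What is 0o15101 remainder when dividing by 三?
Convert 0o15101 (octal) → 1×4096 + 5×512 + 1×64 + 1 = 6721 (decimal)
Convert 三 (Chinese numeral) → 3 (decimal)
Compute 6721 mod 3 = 1
1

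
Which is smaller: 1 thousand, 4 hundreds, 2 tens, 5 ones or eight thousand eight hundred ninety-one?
Convert 1 thousand, 4 hundreds, 2 tens, 5 ones (place-value notation) → 1×1000 + 4×100 + 2×10 + 5 = 1425 (decimal)
Convert eight thousand eight hundred ninety-one (English words) → 8×1000 + 8×100 + 91 = 8891 (decimal)
Compare 1425 vs 8891: smaller = 1425
1425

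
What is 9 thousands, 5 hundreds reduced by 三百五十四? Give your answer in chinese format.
Convert 9 thousands, 5 hundreds (place-value notation) → 9×1000 + 5×100 = 9500 (decimal)
Convert 三百五十四 (Chinese numeral) → 3×100 + 5×10 + 4 = 354 (decimal)
Compute 9500 - 354 = 9146
Convert 9146 (decimal) → 9146 = 9×1000 + 1×100 + 4×10 + 6 → 九千一百四十六 (Chinese numeral)
九千一百四十六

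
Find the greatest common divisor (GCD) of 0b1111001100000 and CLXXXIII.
Convert 0b1111001100000 (binary) → 4096 + 2048 + 1024 + 512 + 64 + 32 = 7776 (decimal)
Convert CLXXXIII (Roman numeral) → 100 + 50 + 10 + 10 + 10 + 1 + 1 + 1 = 183 (decimal)
Compute gcd(7776, 183) = 3
3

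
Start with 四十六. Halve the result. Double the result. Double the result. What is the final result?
Convert 四十六 (Chinese numeral) → 4×10 + 6 = 46 (decimal)
Start: 46
46 ÷ 2 = 23
23 × 2 = 46
46 × 2 = 92
92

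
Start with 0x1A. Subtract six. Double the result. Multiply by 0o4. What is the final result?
Convert 0x1A (hexadecimal) → 1×16 + 10 = 26 (decimal)
Start: 26
Convert six (English words) → 6 (decimal)
26 - 6 = 20
20 × 2 = 40
Convert 0o4 (octal) → 4 (decimal)
40 × 4 = 160
160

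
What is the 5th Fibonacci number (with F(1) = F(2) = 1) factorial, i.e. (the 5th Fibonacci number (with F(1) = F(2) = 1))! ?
Convert the 5th Fibonacci number (with F(1) = F(2) = 1) (Fibonacci index) → 1, 1, 2, 3, 5 → 5 (decimal)
Compute 5! = 120
120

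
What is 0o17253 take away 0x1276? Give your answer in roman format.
Convert 0o17253 (octal) → 1×4096 + 7×512 + 2×64 + 5×8 + 3 = 7851 (decimal)
Convert 0x1276 (hexadecimal) → 1×4096 + 2×256 + 7×16 + 6 = 4726 (decimal)
Compute 7851 - 4726 = 3125
Convert 3125 (decimal) → 3125 = 1000 + 1000 + 1000 + 100 + 10 + 10 + 5 → MMMCXXV (Roman numeral)
MMMCXXV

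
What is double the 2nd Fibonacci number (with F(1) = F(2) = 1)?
The 2nd Fibonacci number (with F(1) = F(2) = 1) = 1
Compute 1 × 2 = 2
2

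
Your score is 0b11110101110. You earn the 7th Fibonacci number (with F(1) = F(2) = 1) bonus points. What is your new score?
Convert 0b11110101110 (binary) → 1024 + 512 + 256 + 128 + 32 + 8 + 4 + 2 = 1966 (decimal)
Convert the 7th Fibonacci number (with F(1) = F(2) = 1) (Fibonacci index) → 1, 1, 2, 3, 5, 8, 13 → 13 (decimal)
Compute 1966 + 13 = 1979
1979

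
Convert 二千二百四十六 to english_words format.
Convert 二千二百四十六 (Chinese numeral) → 2×1000 + 2×100 + 4×10 + 6 = 2246 (decimal)
Convert 2246 (decimal) → 2246 = 2×1000 + 2×100 + 46 → two thousand two hundred forty-six (English words)
two thousand two hundred forty-six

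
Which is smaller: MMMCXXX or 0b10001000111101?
Convert MMMCXXX (Roman numeral) → 1000 + 1000 + 1000 + 100 + 10 + 10 + 10 = 3130 (decimal)
Convert 0b10001000111101 (binary) → 8192 + 512 + 32 + 16 + 8 + 4 + 1 = 8765 (decimal)
Compare 3130 vs 8765: smaller = 3130
3130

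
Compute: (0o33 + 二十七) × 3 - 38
Convert 0o33 (octal) → 3×8 + 3 = 27 (decimal)
Convert 二十七 (Chinese numeral) → 2×10 + 7 = 27 (decimal)
Expression in decimal: (27 + 27) × 3 - 38
Parentheses first: 27 + 27 = 54
Multiply: 54 × 3 = 162
Subtract: 162 - 38 = 124
124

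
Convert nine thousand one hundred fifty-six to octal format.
Convert nine thousand one hundred fifty-six (English words) → 9×1000 + 1×100 + 56 = 9156 (decimal)
Convert 9156 (decimal) → 9156 = 2×4096 + 1×512 + 7×64 + 4 → 0o21704 (octal)
0o21704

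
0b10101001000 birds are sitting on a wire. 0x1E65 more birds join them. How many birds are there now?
Convert 0b10101001000 (binary) → 1024 + 256 + 64 + 8 = 1352 (decimal)
Convert 0x1E65 (hexadecimal) → 1×4096 + 14×256 + 6×16 + 5 = 7781 (decimal)
Compute 1352 + 7781 = 9133
9133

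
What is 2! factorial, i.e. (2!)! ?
Convert 2! (factorial) → 2 (decimal)
Compute 2! = 2
2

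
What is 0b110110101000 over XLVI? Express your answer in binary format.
Convert 0b110110101000 (binary) → 2048 + 1024 + 256 + 128 + 32 + 8 = 3496 (decimal)
Convert XLVI (Roman numeral) → 40 + 5 + 1 = 46 (decimal)
Compute 3496 ÷ 46 = 76
Convert 76 (decimal) → 76 = 64 + 8 + 4 → 0b1001100 (binary)
0b1001100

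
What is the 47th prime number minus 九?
The 47th prime number = 211
Convert 九 (Chinese numeral) → 9 (decimal)
Compute 211 - 9 = 202
202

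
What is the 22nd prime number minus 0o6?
The 22nd prime number = 79
Convert 0o6 (octal) → 6 (decimal)
Compute 79 - 6 = 73
73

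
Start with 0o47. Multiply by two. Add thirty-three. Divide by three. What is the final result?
Convert 0o47 (octal) → 4×8 + 7 = 39 (decimal)
Start: 39
Convert two (English words) → 2 (decimal)
39 × 2 = 78
Convert thirty-three (English words) → 33 (decimal)
78 + 33 = 111
Convert three (English words) → 3 (decimal)
111 ÷ 3 = 37
37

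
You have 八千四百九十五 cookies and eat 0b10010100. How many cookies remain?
Convert 八千四百九十五 (Chinese numeral) → 8×1000 + 4×100 + 9×10 + 5 = 8495 (decimal)
Convert 0b10010100 (binary) → 128 + 16 + 4 = 148 (decimal)
Compute 8495 - 148 = 8347
8347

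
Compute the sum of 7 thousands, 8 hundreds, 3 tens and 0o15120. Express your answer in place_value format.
Convert 7 thousands, 8 hundreds, 3 tens (place-value notation) → 7×1000 + 8×100 + 3×10 = 7830 (decimal)
Convert 0o15120 (octal) → 1×4096 + 5×512 + 1×64 + 2×8 = 6736 (decimal)
Compute 7830 + 6736 = 14566
Convert 14566 (decimal) → 14566 = 14×1000 + 5×100 + 6×10 + 6 → 14 thousands, 5 hundreds, 6 tens, 6 ones (place-value notation)
14 thousands, 5 hundreds, 6 tens, 6 ones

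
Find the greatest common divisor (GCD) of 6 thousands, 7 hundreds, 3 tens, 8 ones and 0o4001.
Convert 6 thousands, 7 hundreds, 3 tens, 8 ones (place-value notation) → 6×1000 + 7×100 + 3×10 + 8 = 6738 (decimal)
Convert 0o4001 (octal) → 4×512 + 1 = 2049 (decimal)
Compute gcd(6738, 2049) = 3
3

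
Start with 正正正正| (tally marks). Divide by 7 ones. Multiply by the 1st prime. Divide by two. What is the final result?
Convert 正正正正| (tally marks) → 5 + 5 + 5 + 5 + 1 = 21 (decimal)
Start: 21
Convert 7 ones (place-value notation) → 7 (decimal)
21 ÷ 7 = 3
Convert the 1st prime (prime index) → 2 (decimal)
3 × 2 = 6
Convert two (English words) → 2 (decimal)
6 ÷ 2 = 3
3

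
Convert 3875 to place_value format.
Convert 3875 (decimal) → 3875 = 3×1000 + 8×100 + 7×10 + 5 → 3 thousands, 8 hundreds, 7 tens, 5 ones (place-value notation)
3 thousands, 8 hundreds, 7 tens, 5 ones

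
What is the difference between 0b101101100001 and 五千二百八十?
Convert 0b101101100001 (binary) → 2048 + 512 + 256 + 64 + 32 + 1 = 2913 (decimal)
Convert 五千二百八十 (Chinese numeral) → 5×1000 + 2×100 + 8×10 = 5280 (decimal)
Difference: |2913 - 5280| = 2367
2367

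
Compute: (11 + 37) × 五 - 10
Convert 五 (Chinese numeral) → 5 (decimal)
Expression in decimal: (11 + 37) × 5 - 10
Parentheses first: 11 + 37 = 48
Multiply: 48 × 5 = 240
Subtract: 240 - 10 = 230
230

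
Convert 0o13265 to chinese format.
Convert 0o13265 (octal) → 1×4096 + 3×512 + 2×64 + 6×8 + 5 = 5813 (decimal)
Convert 5813 (decimal) → 5813 = 5×1000 + 8×100 + 1×10 + 3 → 五千八百一十三 (Chinese numeral)
五千八百一十三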